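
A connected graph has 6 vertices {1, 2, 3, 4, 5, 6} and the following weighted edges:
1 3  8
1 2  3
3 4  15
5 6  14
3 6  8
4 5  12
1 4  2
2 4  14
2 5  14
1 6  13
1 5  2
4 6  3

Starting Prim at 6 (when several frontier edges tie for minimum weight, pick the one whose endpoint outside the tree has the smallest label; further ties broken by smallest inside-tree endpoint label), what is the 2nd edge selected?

Prim, starting at 6.
Step 1: cheapest edge leaving the tree is 4 6 (3); add 4.
Step 2: cheapest edge leaving the tree is 1 4 (2); add 1.
Step 3: cheapest edge leaving the tree is 1 5 (2); add 5.
Step 4: cheapest edge leaving the tree is 1 2 (3); add 2.
Step 5: cheapest edge leaving the tree is 1 3 (8); add 3.
The 2nd edge added is 1 4.

1-4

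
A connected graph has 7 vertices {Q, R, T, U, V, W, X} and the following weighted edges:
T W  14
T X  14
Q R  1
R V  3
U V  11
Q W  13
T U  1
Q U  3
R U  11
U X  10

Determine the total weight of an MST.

Kruskal: consider edges lightest-first.
Q R (1): add. Components now {T} {V} {Q,R} {U} {X} {W}
T U (1): add. Components now {T,U} {V} {Q,R} {X} {W}
Q U (3): add. Components now {Q,R,T,U} {V} {X} {W}
R V (3): add. Components now {Q,R,T,U,V} {X} {W}
U X (10): add. Components now {Q,R,T,U,V,X} {W}
R U (11): skip — U and R already connected.
U V (11): skip — V and U already connected.
Q W (13): add. Components now {Q,R,T,U,V,W,X}
MST edges: Q R, T U, Q U, R V, U X, Q W; total weight 1+1+3+3+10+13 = 31.

31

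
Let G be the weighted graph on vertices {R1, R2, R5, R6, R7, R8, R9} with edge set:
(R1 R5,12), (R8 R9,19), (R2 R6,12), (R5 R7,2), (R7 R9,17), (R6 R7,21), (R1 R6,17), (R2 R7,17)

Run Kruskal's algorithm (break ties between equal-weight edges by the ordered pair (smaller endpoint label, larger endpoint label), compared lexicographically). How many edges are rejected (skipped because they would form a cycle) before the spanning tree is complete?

Sort edges by weight, then run Kruskal:
R5 R7 (2): add. Components now {R1} {R9} {R2} {R6} {R8} {R5,R7}
R1 R5 (12): add. Components now {R1,R5,R7} {R9} {R2} {R6} {R8}
R2 R6 (12): add. Components now {R1,R5,R7} {R9} {R2,R6} {R8}
R1 R6 (17): add. Components now {R1,R2,R5,R6,R7} {R9} {R8}
R2 R7 (17): skip — R2 and R7 already connected.
R7 R9 (17): add. Components now {R1,R2,R5,R6,R7,R9} {R8}
R8 R9 (19): add. Components now {R1,R2,R5,R6,R7,R8,R9}
Edges rejected before the tree was complete: 1.

1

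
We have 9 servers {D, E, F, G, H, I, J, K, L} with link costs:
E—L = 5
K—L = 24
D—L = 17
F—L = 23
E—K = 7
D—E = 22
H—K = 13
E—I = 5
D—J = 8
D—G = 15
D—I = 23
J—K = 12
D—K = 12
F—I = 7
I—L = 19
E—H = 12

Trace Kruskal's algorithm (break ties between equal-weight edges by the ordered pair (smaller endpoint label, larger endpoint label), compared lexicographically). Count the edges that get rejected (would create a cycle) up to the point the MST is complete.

2

Sort edges by weight, then run Kruskal:
E—I (5): add — endpoints in different components.
E—L (5): add — endpoints in different components.
E—K (7): add — endpoints in different components.
F—I (7): add — endpoints in different components.
D—J (8): add — endpoints in different components.
D—K (12): add — endpoints in different components.
E—H (12): add — endpoints in different components.
J—K (12): skip — J and K already connected.
H—K (13): skip — H and K already connected.
D—G (15): add — endpoints in different components.
Edges rejected before the tree was complete: 2.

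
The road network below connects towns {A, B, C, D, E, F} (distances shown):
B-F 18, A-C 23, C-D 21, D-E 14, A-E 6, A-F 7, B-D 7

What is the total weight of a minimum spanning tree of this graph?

Grow the tree from E using Prim:
Step 1: frontier [A-E 6, D-E 14] → take A-E (6); add A.
Step 2: frontier [A-F 7, A-C 23, D-E 14] → take A-F (7); add F.
Step 3: frontier [A-C 23, D-E 14, B-F 18] → take D-E (14); add D.
Step 4: frontier [A-C 23, B-D 7, C-D 21, B-F 18] → take B-D (7); add B.
Step 5: frontier [A-C 23, C-D 21] → take C-D (21); add C.
MST edges: A-E, A-F, D-E, B-D, C-D; total weight 6+7+14+7+21 = 55.

55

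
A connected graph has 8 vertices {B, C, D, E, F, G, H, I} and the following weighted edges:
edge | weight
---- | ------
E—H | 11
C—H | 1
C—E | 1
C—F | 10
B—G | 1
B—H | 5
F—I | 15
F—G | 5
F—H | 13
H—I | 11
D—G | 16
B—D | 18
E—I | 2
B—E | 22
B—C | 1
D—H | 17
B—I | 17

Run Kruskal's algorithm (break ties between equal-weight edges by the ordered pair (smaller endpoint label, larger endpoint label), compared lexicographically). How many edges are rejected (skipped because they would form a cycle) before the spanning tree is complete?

Sort edges by weight, then run Kruskal:
B—C (1): add — endpoints in different components.
B—G (1): add — endpoints in different components.
C—E (1): add — endpoints in different components.
C—H (1): add — endpoints in different components.
E—I (2): add — endpoints in different components.
B—H (5): skip — B and H already connected.
F—G (5): add — endpoints in different components.
C—F (10): skip — C and F already connected.
E—H (11): skip — E and H already connected.
H—I (11): skip — H and I already connected.
F—H (13): skip — F and H already connected.
F—I (15): skip — F and I already connected.
D—G (16): add — endpoints in different components.
Edges rejected before the tree was complete: 6.

6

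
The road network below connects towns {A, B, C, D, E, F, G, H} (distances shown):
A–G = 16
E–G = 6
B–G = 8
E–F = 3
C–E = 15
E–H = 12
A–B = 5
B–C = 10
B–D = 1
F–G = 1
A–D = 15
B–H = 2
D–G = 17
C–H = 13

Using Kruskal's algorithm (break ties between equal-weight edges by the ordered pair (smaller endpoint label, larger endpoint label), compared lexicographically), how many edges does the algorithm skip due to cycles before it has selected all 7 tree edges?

1

Sort edges by weight, then run Kruskal:
B–D (1): add — endpoints in different components.
F–G (1): add — endpoints in different components.
B–H (2): add — endpoints in different components.
E–F (3): add — endpoints in different components.
A–B (5): add — endpoints in different components.
E–G (6): skip — E and G already connected.
B–G (8): add — endpoints in different components.
B–C (10): add — endpoints in different components.
Edges rejected before the tree was complete: 1.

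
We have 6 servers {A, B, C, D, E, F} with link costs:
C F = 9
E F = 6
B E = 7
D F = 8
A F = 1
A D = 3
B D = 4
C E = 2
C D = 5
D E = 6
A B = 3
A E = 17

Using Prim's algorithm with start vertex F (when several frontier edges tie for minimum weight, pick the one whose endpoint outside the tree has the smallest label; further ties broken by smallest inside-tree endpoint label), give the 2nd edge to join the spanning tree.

A-B

Prim, starting at F.
Step 1: cheapest edge leaving the tree is A F (1); add A.
Step 2: cheapest edge leaving the tree is A B (3); add B.
Step 3: cheapest edge leaving the tree is A D (3); add D.
Step 4: cheapest edge leaving the tree is C D (5); add C.
Step 5: cheapest edge leaving the tree is C E (2); add E.
The 2nd edge added is A B.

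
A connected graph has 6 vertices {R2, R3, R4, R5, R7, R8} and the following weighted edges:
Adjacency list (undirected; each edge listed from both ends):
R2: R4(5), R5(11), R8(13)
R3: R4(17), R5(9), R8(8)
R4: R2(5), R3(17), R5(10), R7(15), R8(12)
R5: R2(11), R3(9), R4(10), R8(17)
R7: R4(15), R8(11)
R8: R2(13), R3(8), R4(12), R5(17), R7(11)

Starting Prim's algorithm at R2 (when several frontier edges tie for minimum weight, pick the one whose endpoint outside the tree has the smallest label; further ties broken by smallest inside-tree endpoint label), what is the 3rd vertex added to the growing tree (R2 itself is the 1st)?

Prim, starting at R2.
Step 1: cheapest edge leaving the tree is R2–R4 (5); add R4.
Step 2: cheapest edge leaving the tree is R4–R5 (10); add R5.
Step 3: cheapest edge leaving the tree is R3–R5 (9); add R3.
Step 4: cheapest edge leaving the tree is R3–R8 (8); add R8.
Step 5: cheapest edge leaving the tree is R7–R8 (11); add R7.
Vertex order: R2, R4, R5, R3, R8, R7. The 3rd vertex is R5.

R5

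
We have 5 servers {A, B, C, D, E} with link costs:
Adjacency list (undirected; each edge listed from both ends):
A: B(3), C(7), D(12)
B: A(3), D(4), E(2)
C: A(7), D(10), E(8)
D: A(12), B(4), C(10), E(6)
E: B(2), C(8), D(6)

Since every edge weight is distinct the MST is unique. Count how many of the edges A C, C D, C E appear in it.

1

Sort edges by weight, then run Kruskal:
B E (2): add — endpoints in different components.
A B (3): add — endpoints in different components.
B D (4): add — endpoints in different components.
D E (6): skip — D and E already connected.
A C (7): add — endpoints in different components.
MST edge set: {B E, A B, B D, A C}.
Of the listed edges, {A C} are in the MST → 1.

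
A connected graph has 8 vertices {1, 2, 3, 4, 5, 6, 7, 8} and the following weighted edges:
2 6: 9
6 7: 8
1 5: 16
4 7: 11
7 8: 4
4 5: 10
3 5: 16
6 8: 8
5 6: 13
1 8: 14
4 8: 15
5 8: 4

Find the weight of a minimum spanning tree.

Kruskal: consider edges lightest-first.
5 8 (4): add — endpoints in different components.
7 8 (4): add — endpoints in different components.
6 7 (8): add — endpoints in different components.
6 8 (8): skip — 6 and 8 already connected.
2 6 (9): add — endpoints in different components.
4 5 (10): add — endpoints in different components.
4 7 (11): skip — 4 and 7 already connected.
5 6 (13): skip — 5 and 6 already connected.
1 8 (14): add — endpoints in different components.
4 8 (15): skip — 4 and 8 already connected.
1 5 (16): skip — 1 and 5 already connected.
3 5 (16): add — endpoints in different components.
MST edges: 5 8, 7 8, 6 7, 2 6, 4 5, 1 8, 3 5; total weight 4+4+8+9+10+14+16 = 65.

65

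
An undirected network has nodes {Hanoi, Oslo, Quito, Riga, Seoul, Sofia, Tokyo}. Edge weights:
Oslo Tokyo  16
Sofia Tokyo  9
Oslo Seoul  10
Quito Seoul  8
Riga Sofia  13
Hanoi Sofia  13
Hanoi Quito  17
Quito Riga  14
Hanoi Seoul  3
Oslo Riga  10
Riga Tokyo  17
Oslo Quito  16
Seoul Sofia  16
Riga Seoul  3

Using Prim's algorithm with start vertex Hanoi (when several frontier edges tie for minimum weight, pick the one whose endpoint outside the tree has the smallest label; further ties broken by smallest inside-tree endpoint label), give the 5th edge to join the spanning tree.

Hanoi-Sofia

Prim's algorithm from Hanoi:
Step 1: frontier [Hanoi Seoul 3, Hanoi Sofia 13, Hanoi Quito 17] → take Hanoi Seoul (3); add Seoul.
Step 2: frontier [Hanoi Sofia 13, Hanoi Quito 17, Riga Seoul 3, Quito Seoul 8, Oslo Seoul 10, Seoul Sofia 16] → take Riga Seoul (3); add Riga.
Step 3: frontier [Hanoi Sofia 13, Hanoi Quito 17, Oslo Riga 10, Riga Sofia 13, Quito Riga 14, Riga Tokyo 17, Quito Seoul 8, Oslo Seoul 10, Seoul Sofia 16] → take Quito Seoul (8); add Quito.
Step 4: frontier [Hanoi Sofia 13, Oslo Quito 16, Oslo Riga 10, Riga Sofia 13, Riga Tokyo 17, Oslo Seoul 10, Seoul Sofia 16] → take Oslo Riga (10); add Oslo.
Step 5: frontier [Hanoi Sofia 13, Oslo Tokyo 16, Riga Sofia 13, Riga Tokyo 17, Seoul Sofia 16] → take Hanoi Sofia (13); add Sofia.
Step 6: frontier [Oslo Tokyo 16, Riga Tokyo 17, Sofia Tokyo 9] → take Sofia Tokyo (9); add Tokyo.
The 5th edge added is Hanoi Sofia.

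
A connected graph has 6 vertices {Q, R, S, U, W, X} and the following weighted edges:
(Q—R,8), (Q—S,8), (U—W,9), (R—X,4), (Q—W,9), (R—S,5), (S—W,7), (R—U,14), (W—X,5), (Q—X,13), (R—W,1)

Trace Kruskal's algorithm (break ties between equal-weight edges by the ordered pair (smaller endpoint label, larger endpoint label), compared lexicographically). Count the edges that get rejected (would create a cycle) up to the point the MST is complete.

4

Kruskal's algorithm — process edges by increasing weight (ties by edge label):
R—W (1): add. Components now {X} {R,W} {U} {S} {Q}
R—X (4): add. Components now {R,W,X} {U} {S} {Q}
R—S (5): add. Components now {R,S,W,X} {U} {Q}
W—X (5): skip — X and W already connected.
S—W (7): skip — W and S already connected.
Q—R (8): add. Components now {Q,R,S,W,X} {U}
Q—S (8): skip — S and Q already connected.
Q—W (9): skip — W and Q already connected.
U—W (9): add. Components now {Q,R,S,U,W,X}
Edges rejected before the tree was complete: 4.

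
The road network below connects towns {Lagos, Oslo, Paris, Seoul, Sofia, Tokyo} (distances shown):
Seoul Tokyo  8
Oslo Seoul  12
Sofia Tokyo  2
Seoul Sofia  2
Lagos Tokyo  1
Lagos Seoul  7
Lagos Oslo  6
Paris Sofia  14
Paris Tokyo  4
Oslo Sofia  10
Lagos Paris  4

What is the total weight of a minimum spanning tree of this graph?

15

Prim, starting at Paris.
Step 1: frontier [Lagos Paris 4, Paris Tokyo 4, Paris Sofia 14] → take Lagos Paris (4); add Lagos.
Step 2: frontier [Lagos Tokyo 1, Lagos Oslo 6, Lagos Seoul 7, Paris Tokyo 4, Paris Sofia 14] → take Lagos Tokyo (1); add Tokyo.
Step 3: frontier [Lagos Oslo 6, Lagos Seoul 7, Paris Sofia 14, Sofia Tokyo 2, Seoul Tokyo 8] → take Sofia Tokyo (2); add Sofia.
Step 4: frontier [Lagos Oslo 6, Lagos Seoul 7, Seoul Sofia 2, Oslo Sofia 10, Seoul Tokyo 8] → take Seoul Sofia (2); add Seoul.
Step 5: frontier [Lagos Oslo 6, Oslo Seoul 12, Oslo Sofia 10] → take Lagos Oslo (6); add Oslo.
MST edges: Lagos Paris, Lagos Tokyo, Sofia Tokyo, Seoul Sofia, Lagos Oslo; total weight 4+1+2+2+6 = 15.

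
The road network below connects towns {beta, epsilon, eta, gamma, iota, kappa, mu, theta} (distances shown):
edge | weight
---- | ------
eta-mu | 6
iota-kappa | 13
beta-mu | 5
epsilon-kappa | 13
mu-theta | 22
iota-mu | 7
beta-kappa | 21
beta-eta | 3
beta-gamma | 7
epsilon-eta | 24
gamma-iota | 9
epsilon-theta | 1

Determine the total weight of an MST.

Sort edges by weight, then run Kruskal:
epsilon-theta (1): add — endpoints in different components.
beta-eta (3): add — endpoints in different components.
beta-mu (5): add — endpoints in different components.
eta-mu (6): skip — eta and mu already connected.
beta-gamma (7): add — endpoints in different components.
iota-mu (7): add — endpoints in different components.
gamma-iota (9): skip — iota and gamma already connected.
epsilon-kappa (13): add — endpoints in different components.
iota-kappa (13): add — endpoints in different components.
MST edges: epsilon-theta, beta-eta, beta-mu, beta-gamma, iota-mu, epsilon-kappa, iota-kappa; total weight 1+3+5+7+7+13+13 = 49.

49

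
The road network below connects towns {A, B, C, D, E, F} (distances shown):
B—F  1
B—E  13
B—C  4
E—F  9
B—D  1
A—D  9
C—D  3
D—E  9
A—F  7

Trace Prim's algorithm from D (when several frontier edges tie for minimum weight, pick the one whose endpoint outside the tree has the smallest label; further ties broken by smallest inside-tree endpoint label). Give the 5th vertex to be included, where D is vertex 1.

Prim, starting at D.
Step 1: frontier [B—D 1, C—D 3, A—D 9, D—E 9] → take B—D (1); add B.
Step 2: frontier [B—F 1, B—C 4, B—E 13, C—D 3, A—D 9, D—E 9] → take B—F (1); add F.
Step 3: frontier [B—C 4, B—E 13, C—D 3, A—D 9, D—E 9, A—F 7, E—F 9] → take C—D (3); add C.
Step 4: frontier [B—E 13, A—D 9, D—E 9, A—F 7, E—F 9] → take A—F (7); add A.
Step 5: frontier [B—E 13, D—E 9, E—F 9] → take D—E (9); add E.
Vertex order: D, B, F, C, A, E. The 5th vertex is A.

A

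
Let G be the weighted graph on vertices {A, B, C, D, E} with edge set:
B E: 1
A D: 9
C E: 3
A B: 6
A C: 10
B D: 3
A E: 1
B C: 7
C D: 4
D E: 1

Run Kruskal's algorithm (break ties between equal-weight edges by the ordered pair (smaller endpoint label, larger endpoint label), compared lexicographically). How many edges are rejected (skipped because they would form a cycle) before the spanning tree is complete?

1

Kruskal's algorithm — process edges by increasing weight (ties by edge label):
A E (1): add. Components now {A,E} {B} {C} {D}
B E (1): add. Components now {A,B,E} {C} {D}
D E (1): add. Components now {A,B,D,E} {C}
B D (3): skip — B and D already connected.
C E (3): add. Components now {A,B,C,D,E}
Edges rejected before the tree was complete: 1.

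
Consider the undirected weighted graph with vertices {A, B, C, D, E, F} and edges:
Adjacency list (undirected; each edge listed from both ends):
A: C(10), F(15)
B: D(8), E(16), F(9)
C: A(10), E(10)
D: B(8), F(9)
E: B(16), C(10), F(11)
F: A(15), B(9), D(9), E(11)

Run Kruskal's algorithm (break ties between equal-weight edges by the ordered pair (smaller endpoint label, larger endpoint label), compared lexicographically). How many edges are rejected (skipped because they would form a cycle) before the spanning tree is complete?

Sort edges by weight, then run Kruskal:
B—D (8): add. Components now {A} {B,D} {C} {E} {F}
B—F (9): add. Components now {A} {B,D,F} {C} {E}
D—F (9): skip — D and F already connected.
A—C (10): add. Components now {A,C} {B,D,F} {E}
C—E (10): add. Components now {A,C,E} {B,D,F}
E—F (11): add. Components now {A,B,C,D,E,F}
Edges rejected before the tree was complete: 1.

1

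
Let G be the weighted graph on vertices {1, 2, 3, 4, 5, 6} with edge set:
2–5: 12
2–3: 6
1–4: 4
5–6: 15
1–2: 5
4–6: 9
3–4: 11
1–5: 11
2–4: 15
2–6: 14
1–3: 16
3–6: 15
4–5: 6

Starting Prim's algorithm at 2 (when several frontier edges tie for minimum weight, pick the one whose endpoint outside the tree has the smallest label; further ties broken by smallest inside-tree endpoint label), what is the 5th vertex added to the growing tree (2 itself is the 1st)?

Grow the tree from 2 using Prim:
Step 1: frontier [1–2 5, 2–3 6, 2–5 12, 2–6 14, 2–4 15] → take 1–2 (5); add 1.
Step 2: frontier [1–4 4, 1–5 11, 1–3 16, 2–3 6, 2–5 12, 2–6 14, 2–4 15] → take 1–4 (4); add 4.
Step 3: frontier [1–5 11, 1–3 16, 2–3 6, 2–5 12, 2–6 14, 4–5 6, 4–6 9, 3–4 11] → take 2–3 (6); add 3.
Step 4: frontier [1–5 11, 2–5 12, 2–6 14, 3–6 15, 4–5 6, 4–6 9] → take 4–5 (6); add 5.
Step 5: frontier [2–6 14, 3–6 15, 4–6 9, 5–6 15] → take 4–6 (9); add 6.
Vertex order: 2, 1, 4, 3, 5, 6. The 5th vertex is 5.

5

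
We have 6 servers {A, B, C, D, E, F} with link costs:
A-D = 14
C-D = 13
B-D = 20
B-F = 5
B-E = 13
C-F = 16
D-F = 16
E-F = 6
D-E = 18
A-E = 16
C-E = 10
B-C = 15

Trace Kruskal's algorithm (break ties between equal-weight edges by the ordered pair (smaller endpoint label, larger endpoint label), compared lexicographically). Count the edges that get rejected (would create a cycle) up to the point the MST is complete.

Kruskal's algorithm — process edges by increasing weight (ties by edge label):
B-F (5): add. Components now {A} {B,F} {C} {D} {E}
E-F (6): add. Components now {A} {B,E,F} {C} {D}
C-E (10): add. Components now {A} {B,C,E,F} {D}
B-E (13): skip — B and E already connected.
C-D (13): add. Components now {A} {B,C,D,E,F}
A-D (14): add. Components now {A,B,C,D,E,F}
Edges rejected before the tree was complete: 1.

1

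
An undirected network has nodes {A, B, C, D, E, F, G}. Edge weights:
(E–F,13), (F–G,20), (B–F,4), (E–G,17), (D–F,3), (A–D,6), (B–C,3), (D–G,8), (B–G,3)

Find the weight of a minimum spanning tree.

Sort edges by weight, then run Kruskal:
B–C (3): add — endpoints in different components.
B–G (3): add — endpoints in different components.
D–F (3): add — endpoints in different components.
B–F (4): add — endpoints in different components.
A–D (6): add — endpoints in different components.
D–G (8): skip — D and G already connected.
E–F (13): add — endpoints in different components.
MST edges: B–C, B–G, D–F, B–F, A–D, E–F; total weight 3+3+3+4+6+13 = 32.

32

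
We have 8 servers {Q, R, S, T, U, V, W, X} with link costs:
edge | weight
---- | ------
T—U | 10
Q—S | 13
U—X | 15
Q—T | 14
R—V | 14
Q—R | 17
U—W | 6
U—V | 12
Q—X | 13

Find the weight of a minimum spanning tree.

82

Grow the tree from V using Prim:
Step 1: cheapest edge leaving the tree is U—V (12); add U.
Step 2: cheapest edge leaving the tree is U—W (6); add W.
Step 3: cheapest edge leaving the tree is T—U (10); add T.
Step 4: cheapest edge leaving the tree is Q—T (14); add Q.
Step 5: cheapest edge leaving the tree is Q—S (13); add S.
Step 6: cheapest edge leaving the tree is Q—X (13); add X.
Step 7: cheapest edge leaving the tree is R—V (14); add R.
MST edges: U—V, U—W, T—U, Q—T, Q—S, Q—X, R—V; total weight 12+6+10+14+13+13+14 = 82.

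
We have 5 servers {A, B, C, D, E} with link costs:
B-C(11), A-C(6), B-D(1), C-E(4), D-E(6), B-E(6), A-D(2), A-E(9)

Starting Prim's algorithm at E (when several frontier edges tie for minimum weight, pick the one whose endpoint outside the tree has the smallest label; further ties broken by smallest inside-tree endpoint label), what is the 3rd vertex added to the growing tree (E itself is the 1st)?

Prim's algorithm from E:
Step 1: cheapest edge leaving the tree is C-E (4); add C.
Step 2: cheapest edge leaving the tree is A-C (6); add A.
Step 3: cheapest edge leaving the tree is A-D (2); add D.
Step 4: cheapest edge leaving the tree is B-D (1); add B.
Vertex order: E, C, A, D, B. The 3rd vertex is A.

A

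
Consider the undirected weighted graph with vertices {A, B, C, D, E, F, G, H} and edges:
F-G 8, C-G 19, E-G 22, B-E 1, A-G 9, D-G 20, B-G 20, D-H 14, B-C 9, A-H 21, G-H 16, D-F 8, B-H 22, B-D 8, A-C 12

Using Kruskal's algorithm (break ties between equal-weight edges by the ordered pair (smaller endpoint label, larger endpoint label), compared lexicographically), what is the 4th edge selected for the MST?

Kruskal's algorithm — process edges by increasing weight (ties by edge label):
B-E (1): add — endpoints in different components.
B-D (8): add — endpoints in different components.
D-F (8): add — endpoints in different components.
F-G (8): add — endpoints in different components.
A-G (9): add — endpoints in different components.
B-C (9): add — endpoints in different components.
A-C (12): skip — A and C already connected.
D-H (14): add — endpoints in different components.
The 4th edge added is F-G.

F-G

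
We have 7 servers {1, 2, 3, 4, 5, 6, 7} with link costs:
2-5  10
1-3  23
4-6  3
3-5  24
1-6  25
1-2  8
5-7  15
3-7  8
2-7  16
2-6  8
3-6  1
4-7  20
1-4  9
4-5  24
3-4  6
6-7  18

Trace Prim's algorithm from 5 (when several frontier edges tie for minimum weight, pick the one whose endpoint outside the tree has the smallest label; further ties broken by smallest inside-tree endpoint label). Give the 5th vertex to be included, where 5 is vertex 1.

Grow the tree from 5 using Prim:
Step 1: cheapest edge leaving the tree is 2-5 (10); add 2.
Step 2: cheapest edge leaving the tree is 1-2 (8); add 1.
Step 3: cheapest edge leaving the tree is 2-6 (8); add 6.
Step 4: cheapest edge leaving the tree is 3-6 (1); add 3.
Step 5: cheapest edge leaving the tree is 4-6 (3); add 4.
Step 6: cheapest edge leaving the tree is 3-7 (8); add 7.
Vertex order: 5, 2, 1, 6, 3, 4, 7. The 5th vertex is 3.

3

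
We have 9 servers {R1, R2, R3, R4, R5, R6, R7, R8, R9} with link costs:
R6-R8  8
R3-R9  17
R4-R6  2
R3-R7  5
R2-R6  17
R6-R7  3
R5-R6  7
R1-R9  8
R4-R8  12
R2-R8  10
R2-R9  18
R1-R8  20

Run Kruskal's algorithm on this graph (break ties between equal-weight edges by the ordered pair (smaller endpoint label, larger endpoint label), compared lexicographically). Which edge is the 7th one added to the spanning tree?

R2-R8

Sort edges by weight, then run Kruskal:
R4-R6 (2): add — endpoints in different components.
R6-R7 (3): add — endpoints in different components.
R3-R7 (5): add — endpoints in different components.
R5-R6 (7): add — endpoints in different components.
R1-R9 (8): add — endpoints in different components.
R6-R8 (8): add — endpoints in different components.
R2-R8 (10): add — endpoints in different components.
R4-R8 (12): skip — R4 and R8 already connected.
R2-R6 (17): skip — R6 and R2 already connected.
R3-R9 (17): add — endpoints in different components.
The 7th edge added is R2-R8.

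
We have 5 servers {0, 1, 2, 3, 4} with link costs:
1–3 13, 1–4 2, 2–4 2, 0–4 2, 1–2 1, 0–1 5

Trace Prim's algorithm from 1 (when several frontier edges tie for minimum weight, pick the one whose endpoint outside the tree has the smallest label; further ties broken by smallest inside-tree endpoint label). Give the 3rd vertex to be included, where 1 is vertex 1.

4

Prim, starting at 1.
Step 1: frontier [1–2 1, 1–4 2, 0–1 5, 1–3 13] → take 1–2 (1); add 2.
Step 2: frontier [1–4 2, 0–1 5, 1–3 13, 2–4 2] → take 1–4 (2); add 4.
Step 3: frontier [0–1 5, 1–3 13, 0–4 2] → take 0–4 (2); add 0.
Step 4: frontier [1–3 13] → take 1–3 (13); add 3.
Vertex order: 1, 2, 4, 0, 3. The 3rd vertex is 4.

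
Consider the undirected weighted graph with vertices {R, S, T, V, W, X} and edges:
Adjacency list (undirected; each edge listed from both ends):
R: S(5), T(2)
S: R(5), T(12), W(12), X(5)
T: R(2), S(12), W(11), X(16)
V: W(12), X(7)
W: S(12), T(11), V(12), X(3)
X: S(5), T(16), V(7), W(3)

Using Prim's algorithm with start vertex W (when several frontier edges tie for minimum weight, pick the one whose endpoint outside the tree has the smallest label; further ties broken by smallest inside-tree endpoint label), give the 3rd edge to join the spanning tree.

Prim's algorithm from W:
Step 1: cheapest edge leaving the tree is W X (3); add X.
Step 2: cheapest edge leaving the tree is S X (5); add S.
Step 3: cheapest edge leaving the tree is R S (5); add R.
Step 4: cheapest edge leaving the tree is R T (2); add T.
Step 5: cheapest edge leaving the tree is V X (7); add V.
The 3rd edge added is R S.

R-S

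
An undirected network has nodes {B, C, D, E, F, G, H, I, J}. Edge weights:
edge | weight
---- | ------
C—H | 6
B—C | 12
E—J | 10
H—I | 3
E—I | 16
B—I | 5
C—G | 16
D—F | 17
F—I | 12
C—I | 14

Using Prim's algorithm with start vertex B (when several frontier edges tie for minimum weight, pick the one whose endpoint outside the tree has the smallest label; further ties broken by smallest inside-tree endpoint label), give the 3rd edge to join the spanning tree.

Grow the tree from B using Prim:
Step 1: frontier [B—I 5, B—C 12] → take B—I (5); add I.
Step 2: frontier [B—C 12, H—I 3, F—I 12, C—I 14, E—I 16] → take H—I (3); add H.
Step 3: frontier [B—C 12, C—H 6, F—I 12, C—I 14, E—I 16] → take C—H (6); add C.
Step 4: frontier [C—G 16, F—I 12, E—I 16] → take F—I (12); add F.
Step 5: frontier [C—G 16, D—F 17, E—I 16] → take E—I (16); add E.
Step 6: frontier [C—G 16, E—J 10, D—F 17] → take E—J (10); add J.
Step 7: frontier [C—G 16, D—F 17] → take C—G (16); add G.
Step 8: frontier [D—F 17] → take D—F (17); add D.
The 3rd edge added is C—H.

C-H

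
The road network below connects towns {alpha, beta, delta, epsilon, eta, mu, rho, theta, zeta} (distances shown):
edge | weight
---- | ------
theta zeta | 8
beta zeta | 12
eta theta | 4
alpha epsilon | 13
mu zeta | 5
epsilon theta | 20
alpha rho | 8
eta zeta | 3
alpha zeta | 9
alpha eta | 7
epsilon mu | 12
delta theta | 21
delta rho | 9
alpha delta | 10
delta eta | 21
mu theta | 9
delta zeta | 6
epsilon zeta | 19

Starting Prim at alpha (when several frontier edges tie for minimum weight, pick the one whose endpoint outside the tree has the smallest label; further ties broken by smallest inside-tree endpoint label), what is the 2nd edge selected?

Grow the tree from alpha using Prim:
Step 1: cheapest edge leaving the tree is alpha eta (7); add eta.
Step 2: cheapest edge leaving the tree is eta zeta (3); add zeta.
Step 3: cheapest edge leaving the tree is eta theta (4); add theta.
Step 4: cheapest edge leaving the tree is mu zeta (5); add mu.
Step 5: cheapest edge leaving the tree is delta zeta (6); add delta.
Step 6: cheapest edge leaving the tree is alpha rho (8); add rho.
Step 7: cheapest edge leaving the tree is beta zeta (12); add beta.
Step 8: cheapest edge leaving the tree is epsilon mu (12); add epsilon.
The 2nd edge added is eta zeta.

eta-zeta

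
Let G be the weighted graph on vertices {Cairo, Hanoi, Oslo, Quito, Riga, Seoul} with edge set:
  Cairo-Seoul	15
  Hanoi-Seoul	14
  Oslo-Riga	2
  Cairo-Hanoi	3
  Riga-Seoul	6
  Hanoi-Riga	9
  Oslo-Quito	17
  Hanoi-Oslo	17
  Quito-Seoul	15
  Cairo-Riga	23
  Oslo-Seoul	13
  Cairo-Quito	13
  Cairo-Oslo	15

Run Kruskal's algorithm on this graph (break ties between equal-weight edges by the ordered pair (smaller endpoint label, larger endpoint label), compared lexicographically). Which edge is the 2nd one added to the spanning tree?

Cairo-Hanoi

Kruskal's algorithm — process edges by increasing weight (ties by edge label):
Oslo-Riga (2): add — endpoints in different components.
Cairo-Hanoi (3): add — endpoints in different components.
Riga-Seoul (6): add — endpoints in different components.
Hanoi-Riga (9): add — endpoints in different components.
Cairo-Quito (13): add — endpoints in different components.
The 2nd edge added is Cairo-Hanoi.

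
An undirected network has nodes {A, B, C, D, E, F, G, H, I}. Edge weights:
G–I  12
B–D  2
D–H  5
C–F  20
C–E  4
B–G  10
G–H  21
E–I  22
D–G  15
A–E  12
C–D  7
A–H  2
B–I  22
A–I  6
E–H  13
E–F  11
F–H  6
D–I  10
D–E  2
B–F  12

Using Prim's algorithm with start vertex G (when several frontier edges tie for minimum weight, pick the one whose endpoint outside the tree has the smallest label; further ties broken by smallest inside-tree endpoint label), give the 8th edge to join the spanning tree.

Prim, starting at G.
Step 1: cheapest edge leaving the tree is B–G (10); add B.
Step 2: cheapest edge leaving the tree is B–D (2); add D.
Step 3: cheapest edge leaving the tree is D–E (2); add E.
Step 4: cheapest edge leaving the tree is C–E (4); add C.
Step 5: cheapest edge leaving the tree is D–H (5); add H.
Step 6: cheapest edge leaving the tree is A–H (2); add A.
Step 7: cheapest edge leaving the tree is F–H (6); add F.
Step 8: cheapest edge leaving the tree is A–I (6); add I.
The 8th edge added is A–I.

A-I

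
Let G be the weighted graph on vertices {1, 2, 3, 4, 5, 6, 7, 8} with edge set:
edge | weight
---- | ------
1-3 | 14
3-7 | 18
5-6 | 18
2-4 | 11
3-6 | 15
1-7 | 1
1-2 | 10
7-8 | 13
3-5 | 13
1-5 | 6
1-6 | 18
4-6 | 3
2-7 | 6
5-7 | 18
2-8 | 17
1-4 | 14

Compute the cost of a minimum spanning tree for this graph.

Grow the tree from 1 using Prim:
Step 1: cheapest edge leaving the tree is 1-7 (1); add 7.
Step 2: cheapest edge leaving the tree is 2-7 (6); add 2.
Step 3: cheapest edge leaving the tree is 1-5 (6); add 5.
Step 4: cheapest edge leaving the tree is 2-4 (11); add 4.
Step 5: cheapest edge leaving the tree is 4-6 (3); add 6.
Step 6: cheapest edge leaving the tree is 3-5 (13); add 3.
Step 7: cheapest edge leaving the tree is 7-8 (13); add 8.
MST edges: 1-7, 2-7, 1-5, 2-4, 4-6, 3-5, 7-8; total weight 1+6+6+11+3+13+13 = 53.

53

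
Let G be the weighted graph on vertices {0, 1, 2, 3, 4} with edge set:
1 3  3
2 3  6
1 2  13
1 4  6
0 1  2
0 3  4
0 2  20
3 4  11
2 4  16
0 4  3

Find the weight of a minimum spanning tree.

Grow the tree from 2 using Prim:
Step 1: frontier [2 3 6, 1 2 13, 2 4 16, 0 2 20] → take 2 3 (6); add 3.
Step 2: frontier [1 2 13, 2 4 16, 0 2 20, 1 3 3, 0 3 4, 3 4 11] → take 1 3 (3); add 1.
Step 3: frontier [0 1 2, 1 4 6, 2 4 16, 0 2 20, 0 3 4, 3 4 11] → take 0 1 (2); add 0.
Step 4: frontier [0 4 3, 1 4 6, 2 4 16, 3 4 11] → take 0 4 (3); add 4.
MST edges: 2 3, 1 3, 0 1, 0 4; total weight 6+3+2+3 = 14.

14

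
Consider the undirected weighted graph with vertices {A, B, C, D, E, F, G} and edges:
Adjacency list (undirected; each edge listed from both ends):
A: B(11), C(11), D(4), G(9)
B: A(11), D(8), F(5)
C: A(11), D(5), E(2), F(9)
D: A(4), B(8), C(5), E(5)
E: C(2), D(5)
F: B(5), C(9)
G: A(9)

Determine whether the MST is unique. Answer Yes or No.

Kruskal's algorithm — process edges by increasing weight (ties by edge label):
C—E (2): add — endpoints in different components.
A—D (4): add — endpoints in different components.
B—F (5): add — endpoints in different components.
C—D (5): add — endpoints in different components.
D—E (5): skip — D and E already connected.
B—D (8): add — endpoints in different components.
A—G (9): add — endpoints in different components.
Non-tree edge D—E has weight 5, equal to the heaviest edge on its tree cycle — swapping gives another MST of the same weight. Not unique.

No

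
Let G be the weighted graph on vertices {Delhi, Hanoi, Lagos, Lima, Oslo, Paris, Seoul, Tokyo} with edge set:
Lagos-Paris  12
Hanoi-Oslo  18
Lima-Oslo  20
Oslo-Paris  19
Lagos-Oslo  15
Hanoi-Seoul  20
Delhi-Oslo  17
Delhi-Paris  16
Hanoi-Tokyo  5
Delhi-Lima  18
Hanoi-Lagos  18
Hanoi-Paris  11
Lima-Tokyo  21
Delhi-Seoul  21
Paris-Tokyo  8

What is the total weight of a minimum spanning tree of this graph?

94

Sort edges by weight, then run Kruskal:
Hanoi-Tokyo (5): add — endpoints in different components.
Paris-Tokyo (8): add — endpoints in different components.
Hanoi-Paris (11): skip — Paris and Hanoi already connected.
Lagos-Paris (12): add — endpoints in different components.
Lagos-Oslo (15): add — endpoints in different components.
Delhi-Paris (16): add — endpoints in different components.
Delhi-Oslo (17): skip — Delhi and Oslo already connected.
Delhi-Lima (18): add — endpoints in different components.
Hanoi-Lagos (18): skip — Hanoi and Lagos already connected.
Hanoi-Oslo (18): skip — Hanoi and Oslo already connected.
Oslo-Paris (19): skip — Paris and Oslo already connected.
Hanoi-Seoul (20): add — endpoints in different components.
MST edges: Hanoi-Tokyo, Paris-Tokyo, Lagos-Paris, Lagos-Oslo, Delhi-Paris, Delhi-Lima, Hanoi-Seoul; total weight 5+8+12+15+16+18+20 = 94.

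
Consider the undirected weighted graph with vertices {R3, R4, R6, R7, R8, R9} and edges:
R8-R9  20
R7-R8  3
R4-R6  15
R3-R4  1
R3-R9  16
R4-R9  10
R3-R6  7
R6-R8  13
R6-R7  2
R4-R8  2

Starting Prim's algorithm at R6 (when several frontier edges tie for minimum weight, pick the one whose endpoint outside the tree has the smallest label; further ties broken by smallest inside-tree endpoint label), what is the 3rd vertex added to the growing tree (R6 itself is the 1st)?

Prim's algorithm from R6:
Step 1: cheapest edge leaving the tree is R6-R7 (2); add R7.
Step 2: cheapest edge leaving the tree is R7-R8 (3); add R8.
Step 3: cheapest edge leaving the tree is R4-R8 (2); add R4.
Step 4: cheapest edge leaving the tree is R3-R4 (1); add R3.
Step 5: cheapest edge leaving the tree is R4-R9 (10); add R9.
Vertex order: R6, R7, R8, R4, R3, R9. The 3rd vertex is R8.

R8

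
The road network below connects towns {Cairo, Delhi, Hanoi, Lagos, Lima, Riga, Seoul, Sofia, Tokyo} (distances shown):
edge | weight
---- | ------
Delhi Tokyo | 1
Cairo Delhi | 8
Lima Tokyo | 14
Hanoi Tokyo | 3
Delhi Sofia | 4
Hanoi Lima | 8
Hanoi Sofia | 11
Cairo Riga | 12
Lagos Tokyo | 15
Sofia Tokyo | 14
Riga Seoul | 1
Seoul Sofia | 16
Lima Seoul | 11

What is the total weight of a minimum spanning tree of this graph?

Kruskal: consider edges lightest-first.
Delhi Tokyo (1): add — endpoints in different components.
Riga Seoul (1): add — endpoints in different components.
Hanoi Tokyo (3): add — endpoints in different components.
Delhi Sofia (4): add — endpoints in different components.
Cairo Delhi (8): add — endpoints in different components.
Hanoi Lima (8): add — endpoints in different components.
Hanoi Sofia (11): skip — Hanoi and Sofia already connected.
Lima Seoul (11): add — endpoints in different components.
Cairo Riga (12): skip — Cairo and Riga already connected.
Lima Tokyo (14): skip — Tokyo and Lima already connected.
Sofia Tokyo (14): skip — Sofia and Tokyo already connected.
Lagos Tokyo (15): add — endpoints in different components.
MST edges: Delhi Tokyo, Riga Seoul, Hanoi Tokyo, Delhi Sofia, Cairo Delhi, Hanoi Lima, Lima Seoul, Lagos Tokyo; total weight 1+1+3+4+8+8+11+15 = 51.

51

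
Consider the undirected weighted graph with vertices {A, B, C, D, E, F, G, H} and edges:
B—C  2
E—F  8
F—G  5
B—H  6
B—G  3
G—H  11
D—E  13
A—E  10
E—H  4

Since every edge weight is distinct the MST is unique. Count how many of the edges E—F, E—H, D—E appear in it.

Kruskal's algorithm — process edges by increasing weight (ties by edge label):
B—C (2): add — endpoints in different components.
B—G (3): add — endpoints in different components.
E—H (4): add — endpoints in different components.
F—G (5): add — endpoints in different components.
B—H (6): add — endpoints in different components.
E—F (8): skip — E and F already connected.
A—E (10): add — endpoints in different components.
G—H (11): skip — G and H already connected.
D—E (13): add — endpoints in different components.
MST edge set: {B—C, B—G, E—H, F—G, B—H, A—E, D—E}.
Of the listed edges, {E—H, D—E} are in the MST → 2.

2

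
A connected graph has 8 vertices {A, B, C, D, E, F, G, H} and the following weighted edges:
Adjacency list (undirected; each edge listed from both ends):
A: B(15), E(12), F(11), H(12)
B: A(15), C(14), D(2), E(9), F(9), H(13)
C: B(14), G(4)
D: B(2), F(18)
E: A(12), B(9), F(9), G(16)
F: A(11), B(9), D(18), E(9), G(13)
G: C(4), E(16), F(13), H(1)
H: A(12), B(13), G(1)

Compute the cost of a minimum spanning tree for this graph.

48

Kruskal: consider edges lightest-first.
G–H (1): add — endpoints in different components.
B–D (2): add — endpoints in different components.
C–G (4): add — endpoints in different components.
B–E (9): add — endpoints in different components.
B–F (9): add — endpoints in different components.
E–F (9): skip — E and F already connected.
A–F (11): add — endpoints in different components.
A–E (12): skip — A and E already connected.
A–H (12): add — endpoints in different components.
MST edges: G–H, B–D, C–G, B–E, B–F, A–F, A–H; total weight 1+2+4+9+9+11+12 = 48.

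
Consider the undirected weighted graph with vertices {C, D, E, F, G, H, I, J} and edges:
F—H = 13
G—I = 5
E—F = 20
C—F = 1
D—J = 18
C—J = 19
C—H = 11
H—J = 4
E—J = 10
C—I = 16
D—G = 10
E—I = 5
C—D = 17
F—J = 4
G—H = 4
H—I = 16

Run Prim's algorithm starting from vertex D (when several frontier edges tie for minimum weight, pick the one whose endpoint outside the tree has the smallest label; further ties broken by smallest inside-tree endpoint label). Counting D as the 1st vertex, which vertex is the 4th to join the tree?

Prim's algorithm from D:
Step 1: cheapest edge leaving the tree is D—G (10); add G.
Step 2: cheapest edge leaving the tree is G—H (4); add H.
Step 3: cheapest edge leaving the tree is H—J (4); add J.
Step 4: cheapest edge leaving the tree is F—J (4); add F.
Step 5: cheapest edge leaving the tree is C—F (1); add C.
Step 6: cheapest edge leaving the tree is G—I (5); add I.
Step 7: cheapest edge leaving the tree is E—I (5); add E.
Vertex order: D, G, H, J, F, C, I, E. The 4th vertex is J.

J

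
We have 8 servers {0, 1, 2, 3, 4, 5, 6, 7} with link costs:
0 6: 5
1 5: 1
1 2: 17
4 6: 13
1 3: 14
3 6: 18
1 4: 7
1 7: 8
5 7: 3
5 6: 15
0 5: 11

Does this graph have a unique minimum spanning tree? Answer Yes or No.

Yes

Kruskal: consider edges lightest-first.
1 5 (1): add — endpoints in different components.
5 7 (3): add — endpoints in different components.
0 6 (5): add — endpoints in different components.
1 4 (7): add — endpoints in different components.
1 7 (8): skip — 1 and 7 already connected.
0 5 (11): add — endpoints in different components.
4 6 (13): skip — 4 and 6 already connected.
1 3 (14): add — endpoints in different components.
5 6 (15): skip — 5 and 6 already connected.
1 2 (17): add — endpoints in different components.
Every non-tree edge has weight strictly greater than the heaviest edge on the tree path between its endpoints, so the MST is unique.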